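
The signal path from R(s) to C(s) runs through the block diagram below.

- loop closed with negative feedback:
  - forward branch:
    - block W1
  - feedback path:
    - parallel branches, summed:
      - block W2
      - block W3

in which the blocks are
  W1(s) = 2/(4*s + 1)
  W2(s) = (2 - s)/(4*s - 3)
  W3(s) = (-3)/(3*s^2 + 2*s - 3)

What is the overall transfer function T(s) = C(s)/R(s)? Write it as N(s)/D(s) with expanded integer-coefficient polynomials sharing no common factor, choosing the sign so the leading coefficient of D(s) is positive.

The answer is (24*s^3 - 2*s^2 - 36*s + 18)/(48*s^4 + 2*s^3 - 65*s^2 + 8*s + 15).

Reasoning:
(1) combine W2, W3 in parallel -> (-3*s^3 + 4*s^2 - 5*s + 3)/(12*s^3 - s^2 - 18*s + 9)
(2) reduce the feedback loop with forward W1 and return (W2+W3): this yields T(s), and no further normalization is needed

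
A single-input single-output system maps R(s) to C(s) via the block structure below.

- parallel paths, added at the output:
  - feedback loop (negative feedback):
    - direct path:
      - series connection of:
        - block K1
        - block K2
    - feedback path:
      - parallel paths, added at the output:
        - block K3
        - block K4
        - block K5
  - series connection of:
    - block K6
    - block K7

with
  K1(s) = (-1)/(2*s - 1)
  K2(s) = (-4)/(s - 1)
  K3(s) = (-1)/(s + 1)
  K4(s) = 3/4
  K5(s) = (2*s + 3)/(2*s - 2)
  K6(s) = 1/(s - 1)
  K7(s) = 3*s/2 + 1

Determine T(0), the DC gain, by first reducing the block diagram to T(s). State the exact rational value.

Step 1 - reduce the series chain K1, K2 = 4/(2*s^2 - 3*s + 1)
Step 2 - sum the parallel branches K3, K4, K5 = (7*s^2 + 6*s + 7)/(4*s^2 - 4)
Step 3 - feedback reduction of (K1*K2), (K3+K4+K5) = (4*s^2 - 4)/(2*s^4 - 3*s^3 + 6*s^2 + 9*s + 6)
Step 4 - series reduction of K6, K7 = (3*s + 2)/(2*s - 2)
Step 5 - sum the parallel branches [(K1*K2)/(1+(K1*K2)*(K3+K4+K5))], (K6*K7) = (6*s^5 - 5*s^4 + 20*s^3 + 31*s^2 + 28*s + 20)/(4*s^5 - 10*s^4 + 18*s^3 + 6*s^2 - 6*s - 12)
DC gain: substitute s = 0 into T(s) from step 5: T(0) = 20/(-12) = -5/3.

Therefore the answer is -5/3.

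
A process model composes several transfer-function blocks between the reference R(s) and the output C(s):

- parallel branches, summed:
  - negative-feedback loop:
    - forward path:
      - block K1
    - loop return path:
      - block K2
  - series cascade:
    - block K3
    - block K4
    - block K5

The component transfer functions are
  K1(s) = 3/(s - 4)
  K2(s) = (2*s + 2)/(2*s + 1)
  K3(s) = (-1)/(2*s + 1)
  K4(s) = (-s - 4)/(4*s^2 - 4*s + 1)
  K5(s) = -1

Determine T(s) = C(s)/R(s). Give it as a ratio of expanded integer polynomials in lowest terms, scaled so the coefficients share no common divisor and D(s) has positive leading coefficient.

Step 1. apply the feedback formula to K1, K2 -> (6*s + 3)/(2*s^2 - s + 2)
Step 2. combine K3, K4, K5 in series -> (-s - 4)/(8*s^3 - 4*s^2 - 2*s + 1)
Step 3. combine [K1/(1+K1*K2)], (K3*K4*K5) in parallel; the result is T(s) itself (integer coefficients, no common factor, positive leading denominator coefficient)

Final answer: (48*s^4 - 2*s^3 - 31*s^2 + 2*s - 5)/(16*s^5 - 16*s^4 + 16*s^3 - 4*s^2 - 5*s + 2)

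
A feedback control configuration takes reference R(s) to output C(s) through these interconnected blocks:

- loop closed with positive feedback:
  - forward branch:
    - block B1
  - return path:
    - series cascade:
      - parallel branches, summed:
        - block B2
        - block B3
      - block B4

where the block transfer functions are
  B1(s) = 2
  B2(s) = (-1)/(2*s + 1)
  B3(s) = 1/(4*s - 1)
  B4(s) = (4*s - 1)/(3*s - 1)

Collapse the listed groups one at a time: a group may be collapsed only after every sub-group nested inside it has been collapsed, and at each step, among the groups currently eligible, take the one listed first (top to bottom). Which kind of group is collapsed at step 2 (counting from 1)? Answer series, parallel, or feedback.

[1] add B2, B3 (parallel)
[2] multiply (B2+B3), B4 (series)
[3] apply the feedback formula to B1, ((B2+B3)*B4)
Step 2 collapses a series group.

Final answer: series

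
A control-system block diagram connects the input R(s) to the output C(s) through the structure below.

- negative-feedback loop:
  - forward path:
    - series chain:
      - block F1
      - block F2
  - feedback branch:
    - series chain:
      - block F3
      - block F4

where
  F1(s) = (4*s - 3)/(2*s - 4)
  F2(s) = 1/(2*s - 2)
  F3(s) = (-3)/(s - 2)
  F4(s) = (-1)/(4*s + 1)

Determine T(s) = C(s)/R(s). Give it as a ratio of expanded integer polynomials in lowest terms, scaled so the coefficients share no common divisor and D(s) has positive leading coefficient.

The answer is (16*s^3 - 40*s^2 + 13*s + 6)/(16*s^4 - 76*s^3 + 108*s^2 - 20*s - 25).

Reasoning:
Step 1. reduce the series chain F1, F2 -> (4*s - 3)/(4*s^2 - 12*s + 8)
Step 2. multiply F3, F4 (series) -> 3/(4*s^2 - 7*s - 2)
Step 3. apply the feedback formula to (F1*F2), (F3*F4): this yields T(s), and no further normalization is needed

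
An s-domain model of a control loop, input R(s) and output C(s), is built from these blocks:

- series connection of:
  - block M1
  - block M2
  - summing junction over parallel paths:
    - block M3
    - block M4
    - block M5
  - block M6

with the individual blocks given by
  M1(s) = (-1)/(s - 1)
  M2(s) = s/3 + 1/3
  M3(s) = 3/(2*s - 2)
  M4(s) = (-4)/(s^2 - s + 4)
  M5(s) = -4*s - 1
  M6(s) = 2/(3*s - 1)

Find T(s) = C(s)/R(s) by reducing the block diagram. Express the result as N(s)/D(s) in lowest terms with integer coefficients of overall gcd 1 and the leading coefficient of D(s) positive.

Answer: (8*s^5 - 6*s^4 + 19*s^3 + 22*s^2 - 39*s - 28)/(9*s^5 - 30*s^4 + 72*s^3 - 102*s^2 + 63*s - 12)

Working:
(1) parallel reduction of M3, M4, M5, giving (-8*s^4 + 14*s^3 - 33*s^2 + 11*s + 28)/(2*s^3 - 4*s^2 + 10*s - 8)
(2) reduce the series chain M1, M2, (M3+M4+M5), M6, giving the overall T(s)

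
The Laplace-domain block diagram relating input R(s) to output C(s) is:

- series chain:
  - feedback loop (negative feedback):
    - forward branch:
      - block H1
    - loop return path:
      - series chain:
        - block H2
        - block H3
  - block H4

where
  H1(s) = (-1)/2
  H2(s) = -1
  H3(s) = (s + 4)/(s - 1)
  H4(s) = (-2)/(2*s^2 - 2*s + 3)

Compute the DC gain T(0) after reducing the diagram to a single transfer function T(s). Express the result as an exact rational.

First reduce the diagram to T(s).

(1) reduce the series chain H2, H3: (-s - 4)/(s - 1)
(2) reduce the feedback loop with forward H1 and return (H2*H3): (1 - s)/(3*s + 2)
(3) series reduction of [H1/(1+H1*(H2*H3))], H4: (2*s - 2)/(6*s^3 - 2*s^2 + 5*s + 6)
DC gain: substitute s = 0 into T(s) from step 3: T(0) = -2/6 = -1/3.

Answer: -1/3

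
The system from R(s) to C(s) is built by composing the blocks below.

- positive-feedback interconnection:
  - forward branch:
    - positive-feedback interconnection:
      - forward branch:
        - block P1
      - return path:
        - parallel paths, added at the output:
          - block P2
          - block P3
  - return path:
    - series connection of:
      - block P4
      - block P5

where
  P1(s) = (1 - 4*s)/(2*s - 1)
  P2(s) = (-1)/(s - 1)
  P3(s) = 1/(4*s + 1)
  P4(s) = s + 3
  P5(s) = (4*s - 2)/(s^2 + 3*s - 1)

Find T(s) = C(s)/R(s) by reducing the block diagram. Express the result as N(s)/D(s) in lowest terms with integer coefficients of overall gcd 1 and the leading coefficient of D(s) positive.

1. combine P2, P3 in parallel, giving (-3*s - 2)/(4*s^2 - 3*s - 1)
2. close the feedback loop around P1, (P2+P3), giving (-16*s^3 + 16*s^2 + s - 1)/(8*s^3 - 22*s^2 - 4*s + 3)
3. multiply P4, P5 (series), giving (4*s^2 + 10*s - 6)/(s^2 + 3*s - 1)
4. apply the feedback formula to [P1/(1-P1*(P2+P3))], (P4*P5), giving the overall T(s)

Therefore the answer is (-16*s^5 - 32*s^4 + 65*s^3 - 14*s^2 - 4*s + 1)/(72*s^5 + 98*s^4 - 338*s^3 + 103*s^2 + 29*s - 9).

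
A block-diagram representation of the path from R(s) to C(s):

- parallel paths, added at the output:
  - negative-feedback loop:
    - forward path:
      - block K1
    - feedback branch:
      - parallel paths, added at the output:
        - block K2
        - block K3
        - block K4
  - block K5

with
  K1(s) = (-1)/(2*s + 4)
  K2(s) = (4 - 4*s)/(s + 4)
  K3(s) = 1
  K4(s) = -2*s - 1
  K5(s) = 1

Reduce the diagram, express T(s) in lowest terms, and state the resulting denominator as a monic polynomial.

[1] combine K2, K3, K4 in parallel: (-2*s^2 - 12*s + 4)/(s + 4)
[2] reduce the feedback loop with forward K1 and return (K2+K3+K4): (-s - 4)/(4*s^2 + 24*s + 12)
[3] parallel reduction of [K1/(1+K1*(K2+K3+K4))], K5: (4*s^2 + 23*s + 8)/(4*s^2 + 24*s + 12)
Step 3 gives the fully reduced T(s), with no common factor left to cancel. The denominator's leading coefficient is 4, so divide each of its coefficients by 4 to get the monic form.

Therefore the answer is s^2 + 6*s + 3.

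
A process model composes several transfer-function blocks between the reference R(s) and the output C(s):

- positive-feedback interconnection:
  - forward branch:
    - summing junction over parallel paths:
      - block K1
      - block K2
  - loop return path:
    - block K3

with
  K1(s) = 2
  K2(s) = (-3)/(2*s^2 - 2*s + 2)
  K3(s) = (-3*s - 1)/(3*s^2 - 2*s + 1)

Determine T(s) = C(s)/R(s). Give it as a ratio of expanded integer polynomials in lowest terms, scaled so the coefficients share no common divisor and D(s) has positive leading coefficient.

The answer is (12*s^4 - 20*s^3 + 15*s^2 - 6*s + 1)/(6*s^4 + 2*s^3 + 4*s^2 - 7*s + 3).

Reasoning:
1. parallel reduction of K1, K2, giving (4*s^2 - 4*s + 1)/(2*s^2 - 2*s + 2)
2. feedback reduction of (K1+K2), K3; the result is T(s) itself (integer coefficients, no common factor, positive leading denominator coefficient)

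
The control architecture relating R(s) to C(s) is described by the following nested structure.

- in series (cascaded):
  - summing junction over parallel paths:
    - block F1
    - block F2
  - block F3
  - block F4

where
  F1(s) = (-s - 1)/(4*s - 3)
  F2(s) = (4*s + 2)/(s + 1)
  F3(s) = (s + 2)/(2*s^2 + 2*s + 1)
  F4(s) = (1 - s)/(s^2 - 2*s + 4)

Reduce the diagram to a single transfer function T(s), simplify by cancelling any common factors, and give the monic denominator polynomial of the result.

First reduce the diagram to T(s).

[1] add F1, F2 (parallel) -> (15*s^2 - 6*s - 7)/(4*s^2 + s - 3)
[2] cascade (F1+F2), F3, F4 -> (-15*s^4 - 9*s^3 + 43*s^2 - 5*s - 14)/(8*s^6 - 6*s^5 + 12*s^4 + 35*s^3 + 7*s^2 - 14*s - 12)
That last expression is T(s), already simplified. Scaling its denominator by 1/8 (the reciprocal of the leading coefficient) yields the monic denominator.

Answer: s^6 - 3*s^5/4 + 3*s^4/2 + 35*s^3/8 + 7*s^2/8 - 7*s/4 - 3/2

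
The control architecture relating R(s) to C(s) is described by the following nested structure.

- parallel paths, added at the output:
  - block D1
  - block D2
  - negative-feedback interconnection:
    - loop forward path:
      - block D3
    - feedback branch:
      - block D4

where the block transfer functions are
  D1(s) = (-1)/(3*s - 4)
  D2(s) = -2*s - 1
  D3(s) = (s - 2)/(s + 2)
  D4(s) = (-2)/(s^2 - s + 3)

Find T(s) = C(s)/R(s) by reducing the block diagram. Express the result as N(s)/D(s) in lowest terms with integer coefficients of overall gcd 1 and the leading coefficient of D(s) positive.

(1) close the feedback loop around D3, D4 -> (s^3 - 3*s^2 + 5*s - 6)/(s^3 + s^2 - s + 10)
(2) combine D1, D2, [D3/(1+D3*D4)] in parallel: this yields T(s), and no further normalization is needed

Answer: (-6*s^5 + 2*s^4 + s^3 - 35*s^2 + 9*s + 54)/(3*s^4 - s^3 - 7*s^2 + 34*s - 40)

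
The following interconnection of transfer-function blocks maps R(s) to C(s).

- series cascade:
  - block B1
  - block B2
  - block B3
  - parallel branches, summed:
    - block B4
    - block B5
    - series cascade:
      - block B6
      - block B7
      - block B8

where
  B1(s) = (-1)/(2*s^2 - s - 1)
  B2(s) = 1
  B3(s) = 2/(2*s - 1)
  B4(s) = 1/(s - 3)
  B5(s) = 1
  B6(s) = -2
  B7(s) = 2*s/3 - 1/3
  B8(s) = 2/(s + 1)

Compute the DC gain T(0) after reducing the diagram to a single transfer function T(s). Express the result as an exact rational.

Step 1: combine B6, B7, B8 in series; result (4 - 8*s)/(3*s + 3)
Step 2: add B4, B5, (B6*B7*B8) (parallel); result (-5*s^2 + 25*s - 18)/(3*s^2 - 6*s - 9)
Step 3: reduce the series chain B1, B2, B3, (B4+B5+(B6*B7*B8)); result (10*s^2 - 50*s + 36)/(12*s^5 - 36*s^4 - 15*s^3 + 45*s^2 + 3*s - 9)
Evaluating the step-3 result (the overall T(s)) at s = 0 gives T(0) = 36/(-9) = -4.

Therefore the answer is -4.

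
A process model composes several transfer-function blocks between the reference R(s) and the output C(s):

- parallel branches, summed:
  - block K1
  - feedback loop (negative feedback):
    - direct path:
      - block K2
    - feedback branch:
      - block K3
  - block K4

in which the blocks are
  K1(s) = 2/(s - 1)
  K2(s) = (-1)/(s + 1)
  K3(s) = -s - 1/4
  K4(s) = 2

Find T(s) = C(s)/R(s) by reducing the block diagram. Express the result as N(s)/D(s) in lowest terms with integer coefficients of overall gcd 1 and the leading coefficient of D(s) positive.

Step 1: collapse the loop (K2 forward, K3 return) gives (-4)/(8*s + 5)
Step 2: combine K1, [K2/(1+K2*K3)], K4 in parallel: this yields T(s), and no further normalization is needed

Hence the answer: (16*s^2 + 6*s + 4)/(8*s^2 - 3*s - 5)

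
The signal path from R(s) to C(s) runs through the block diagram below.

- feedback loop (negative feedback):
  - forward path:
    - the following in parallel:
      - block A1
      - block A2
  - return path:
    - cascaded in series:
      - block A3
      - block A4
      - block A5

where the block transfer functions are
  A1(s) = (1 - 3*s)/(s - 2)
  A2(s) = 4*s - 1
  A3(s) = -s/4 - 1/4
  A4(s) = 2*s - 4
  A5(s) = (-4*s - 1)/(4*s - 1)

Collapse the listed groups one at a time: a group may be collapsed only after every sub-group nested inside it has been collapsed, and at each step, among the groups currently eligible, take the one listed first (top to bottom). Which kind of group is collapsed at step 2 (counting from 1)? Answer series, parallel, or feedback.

Step 1 - reduce the parallel group A1, A2
Step 2 - reduce the series chain A3, A4, A5
Step 3 - collapse the loop ((A1+A2) forward, (A3*A4*A5) return)
The group at step 2 is a series group.

Final answer: series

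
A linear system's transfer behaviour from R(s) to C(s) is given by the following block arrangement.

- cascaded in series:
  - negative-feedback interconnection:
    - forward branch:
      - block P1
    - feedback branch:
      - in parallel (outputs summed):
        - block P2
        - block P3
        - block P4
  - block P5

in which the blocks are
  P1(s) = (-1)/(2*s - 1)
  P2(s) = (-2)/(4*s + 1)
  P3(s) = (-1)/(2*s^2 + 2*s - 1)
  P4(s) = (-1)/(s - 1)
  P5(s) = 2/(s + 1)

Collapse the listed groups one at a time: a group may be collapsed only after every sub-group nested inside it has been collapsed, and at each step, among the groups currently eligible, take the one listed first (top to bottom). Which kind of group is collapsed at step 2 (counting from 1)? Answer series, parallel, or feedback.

The answer is feedback.

Reasoning:
Step 1 - reduce the parallel group P2, P3, P4
Step 2 - collapse the loop (P1 forward, (P2+P3+P4) return)
Step 3 - reduce the series chain [P1/(1+P1*(P2+P3+P4))], P5
The group at step 2 is a feedback group.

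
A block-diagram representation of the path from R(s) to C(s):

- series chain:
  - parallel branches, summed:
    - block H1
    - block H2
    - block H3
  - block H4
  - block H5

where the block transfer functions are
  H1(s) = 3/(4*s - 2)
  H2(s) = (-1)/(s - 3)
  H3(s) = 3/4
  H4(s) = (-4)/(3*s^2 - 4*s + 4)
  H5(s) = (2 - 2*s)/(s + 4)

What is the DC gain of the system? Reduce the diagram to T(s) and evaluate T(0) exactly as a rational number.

First reduce the diagram to T(s).

(1) parallel reduction of H1, H2, H3: (6*s^2 - 23*s - 5)/(8*s^2 - 28*s + 12)
(2) series reduction of (H1+H2+H3), H4, H5: (12*s^3 - 58*s^2 + 36*s + 10)/(6*s^5 - 5*s^4 - 71*s^3 + 140*s^2 - 148*s + 48)
That last expression is T(s); at s = 0 only the constant terms survive, so T(0) = 10/48 = 5/24.

Answer: 5/24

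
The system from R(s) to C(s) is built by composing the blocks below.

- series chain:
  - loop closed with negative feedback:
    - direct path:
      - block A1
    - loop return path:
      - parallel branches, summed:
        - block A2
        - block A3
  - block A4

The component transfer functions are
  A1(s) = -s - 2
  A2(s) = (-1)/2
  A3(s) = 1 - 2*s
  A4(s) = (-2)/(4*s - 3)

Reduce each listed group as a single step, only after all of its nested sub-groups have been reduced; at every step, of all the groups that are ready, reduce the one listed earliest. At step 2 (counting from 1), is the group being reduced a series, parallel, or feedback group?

Answer: feedback

Working:
Step 1: parallel reduction of A2, A3
Step 2: reduce the feedback loop with forward A1 and return (A2+A3)
Step 3: combine [A1/(1+A1*(A2+A3))], A4 in series
Step 2 collapses a feedback group.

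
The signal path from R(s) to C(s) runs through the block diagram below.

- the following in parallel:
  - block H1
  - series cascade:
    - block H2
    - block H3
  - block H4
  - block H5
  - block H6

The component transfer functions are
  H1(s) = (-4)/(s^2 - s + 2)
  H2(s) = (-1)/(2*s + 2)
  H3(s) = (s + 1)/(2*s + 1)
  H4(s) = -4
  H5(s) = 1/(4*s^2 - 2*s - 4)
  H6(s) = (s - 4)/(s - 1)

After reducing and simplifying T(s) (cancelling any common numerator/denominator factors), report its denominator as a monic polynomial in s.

First reduce the diagram to T(s).

(1) reduce the series chain H2, H3: (-1)/(4*s + 2)
(2) parallel reduction of H1, (H2*H3), H4, H5, H6: (-24*s^6 + 22*s^5 - 43*s^4 + 5*s^3 + 95*s^2 + 3*s - 22)/(8*s^6 - 16*s^5 + 14*s^4 - 22*s^2 + 8*s + 8)
T(s) is the step-2 result (common factors already cancelled). Leading coefficient of the denominator: 8. Divide through by 8 for the monic polynomial.

Answer: s^6 - 2*s^5 + 7*s^4/4 - 11*s^2/4 + s + 1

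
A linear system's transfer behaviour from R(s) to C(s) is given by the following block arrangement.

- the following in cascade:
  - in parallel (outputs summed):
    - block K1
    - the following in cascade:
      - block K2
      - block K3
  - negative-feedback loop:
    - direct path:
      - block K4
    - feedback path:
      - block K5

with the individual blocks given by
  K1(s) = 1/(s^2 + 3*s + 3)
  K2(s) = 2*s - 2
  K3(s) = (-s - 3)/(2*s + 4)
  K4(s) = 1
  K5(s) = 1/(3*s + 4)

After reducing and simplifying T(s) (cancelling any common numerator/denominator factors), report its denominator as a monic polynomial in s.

Answer: s^4 + 20*s^3/3 + 52*s^2/3 + 21*s + 10

Working:
Step 1 - reduce the series chain K2, K3; result (-s^2 - 2*s + 3)/(s + 2)
Step 2 - add K1, (K2*K3) (parallel); result (-s^4 - 5*s^3 - 6*s^2 + 4*s + 11)/(s^3 + 5*s^2 + 9*s + 6)
Step 3 - feedback reduction of K4, K5; result (3*s + 4)/(3*s + 5)
Step 4 - combine (K1+(K2*K3)), [K4/(1+K4*K5)] in series; result (-3*s^5 - 19*s^4 - 38*s^3 - 12*s^2 + 49*s + 44)/(3*s^4 + 20*s^3 + 52*s^2 + 63*s + 30)
No further cancellation is possible in the step-4 result, so that is T(s). Its denominator becomes monic after dividing by the leading coefficient 3.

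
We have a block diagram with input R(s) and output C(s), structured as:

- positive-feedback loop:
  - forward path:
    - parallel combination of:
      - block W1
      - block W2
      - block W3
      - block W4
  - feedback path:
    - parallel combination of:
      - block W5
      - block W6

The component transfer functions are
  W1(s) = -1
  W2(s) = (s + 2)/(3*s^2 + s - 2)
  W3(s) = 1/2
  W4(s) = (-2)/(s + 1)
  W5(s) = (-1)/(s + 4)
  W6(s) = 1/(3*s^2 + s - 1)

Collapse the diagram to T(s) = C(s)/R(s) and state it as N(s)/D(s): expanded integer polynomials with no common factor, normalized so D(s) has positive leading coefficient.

(1) parallel reduction of W1, W2, W3, W4 -> (-3*s^2 - 11*s + 14)/(6*s^2 + 2*s - 4)
(2) sum the parallel branches W5, W6 -> (5 - 3*s^2)/(3*s^3 + 13*s^2 + 3*s - 4)
(3) feedback reduction of (W1+W2+W3+W4), (W5+W6): this yields T(s), and no further normalization is needed

Hence the answer: (-9*s^5 - 72*s^4 - 110*s^3 + 161*s^2 + 86*s - 56)/(18*s^5 + 75*s^4 - s^3 - 13*s^2 + 35*s - 54)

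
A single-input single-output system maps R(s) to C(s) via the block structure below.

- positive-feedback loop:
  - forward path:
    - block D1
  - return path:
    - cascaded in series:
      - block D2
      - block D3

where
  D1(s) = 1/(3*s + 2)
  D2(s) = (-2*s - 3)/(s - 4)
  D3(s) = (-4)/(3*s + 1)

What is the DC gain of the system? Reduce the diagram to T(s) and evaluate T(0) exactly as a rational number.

Reducing step by step:

Step 1: reduce the series chain D2, D3: (8*s + 12)/(3*s^2 - 11*s - 4)
Step 2: apply the feedback formula to D1, (D2*D3): (3*s^2 - 11*s - 4)/(9*s^3 - 27*s^2 - 42*s - 20)
Evaluating the step-2 result (the overall T(s)) at s = 0 gives T(0) = -4/(-20) = 1/5.

Answer: 1/5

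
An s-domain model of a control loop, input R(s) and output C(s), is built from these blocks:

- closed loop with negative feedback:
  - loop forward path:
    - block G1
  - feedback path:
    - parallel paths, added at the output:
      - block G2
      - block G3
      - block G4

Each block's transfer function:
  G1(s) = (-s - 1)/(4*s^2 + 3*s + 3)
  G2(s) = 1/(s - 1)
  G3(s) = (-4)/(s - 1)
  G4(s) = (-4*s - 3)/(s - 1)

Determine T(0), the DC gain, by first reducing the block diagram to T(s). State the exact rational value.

The answer is 1/3.

Reasoning:
[1] parallel reduction of G2, G3, G4 = (-4*s - 6)/(s - 1)
[2] feedback reduction of G1, (G2+G3+G4) = (1 - s^2)/(4*s^3 + 3*s^2 + 10*s + 3)
DC gain: substitute s = 0 into T(s) from step 2: T(0) = 1/3.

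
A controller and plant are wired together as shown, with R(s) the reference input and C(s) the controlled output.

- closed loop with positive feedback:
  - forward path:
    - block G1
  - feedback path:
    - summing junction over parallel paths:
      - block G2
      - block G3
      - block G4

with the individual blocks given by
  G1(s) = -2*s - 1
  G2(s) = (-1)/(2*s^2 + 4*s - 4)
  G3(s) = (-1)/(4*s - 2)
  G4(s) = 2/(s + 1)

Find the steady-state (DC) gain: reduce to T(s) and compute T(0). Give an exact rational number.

Reducing step by step:

Step 1. combine G2, G3, G4 in parallel; result (7*s^3 + 7*s^2 - 25*s + 11)/(4*s^4 + 10*s^3 - 6*s^2 - 8*s + 4)
Step 2. apply the feedback formula to G1, (G2+G3+G4); result (-8*s^5 - 24*s^4 + 2*s^3 + 22*s^2 - 4)/(18*s^4 + 31*s^3 - 49*s^2 - 11*s + 15)
Step 2 gives the overall T(s). Then T(0) = -4/15.

Answer: -4/15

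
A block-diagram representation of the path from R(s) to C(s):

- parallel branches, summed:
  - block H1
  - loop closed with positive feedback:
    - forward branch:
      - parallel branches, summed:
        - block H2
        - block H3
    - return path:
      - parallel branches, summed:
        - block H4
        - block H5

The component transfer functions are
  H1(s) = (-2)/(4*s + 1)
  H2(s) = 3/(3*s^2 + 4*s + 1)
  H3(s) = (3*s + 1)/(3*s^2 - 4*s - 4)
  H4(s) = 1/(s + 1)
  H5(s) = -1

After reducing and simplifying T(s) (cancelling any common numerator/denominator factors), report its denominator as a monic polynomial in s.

First reduce the diagram to T(s).

Step 1: reduce the parallel group H2, H3; result (9*s^3 + 24*s^2 - 5*s - 11)/(9*s^4 - 25*s^2 - 20*s - 4)
Step 2: sum the parallel branches H4, H5; result (-s)/(s + 1)
Step 3: apply the feedback formula to (H2+H3), (H4+H5); result (9*s^4 + 33*s^3 + 19*s^2 - 16*s - 11)/(9*s^5 + 18*s^4 - s^3 - 50*s^2 - 35*s - 4)
Step 4: reduce the parallel group H1, [(H2+H3)/(1-(H2+H3)*(H4+H5))]; result (18*s^5 + 105*s^4 + 111*s^3 + 55*s^2 + 10*s - 3)/(36*s^6 + 81*s^5 + 14*s^4 - 201*s^3 - 190*s^2 - 51*s - 4)
Step 4 gives the fully reduced T(s), with no common factor left to cancel. The denominator's leading coefficient is 36, so divide each of its coefficients by 36 to get the monic form.

Answer: s^6 + 9*s^5/4 + 7*s^4/18 - 67*s^3/12 - 95*s^2/18 - 17*s/12 - 1/9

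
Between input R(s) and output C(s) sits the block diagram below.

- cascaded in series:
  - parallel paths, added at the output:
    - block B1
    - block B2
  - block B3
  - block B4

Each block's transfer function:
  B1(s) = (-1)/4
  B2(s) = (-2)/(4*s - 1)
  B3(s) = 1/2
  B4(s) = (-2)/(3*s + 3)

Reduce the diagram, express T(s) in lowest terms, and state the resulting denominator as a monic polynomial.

[1] parallel reduction of B1, B2 gives (-4*s - 7)/(16*s - 4)
[2] series reduction of (B1+B2), B3, B4 gives (4*s + 7)/(48*s^2 + 36*s - 12)
T(s) is the step-2 result (common factors already cancelled). Leading coefficient of the denominator: 48. Divide through by 48 for the monic polynomial.

Final answer: s^2 + 3*s/4 - 1/4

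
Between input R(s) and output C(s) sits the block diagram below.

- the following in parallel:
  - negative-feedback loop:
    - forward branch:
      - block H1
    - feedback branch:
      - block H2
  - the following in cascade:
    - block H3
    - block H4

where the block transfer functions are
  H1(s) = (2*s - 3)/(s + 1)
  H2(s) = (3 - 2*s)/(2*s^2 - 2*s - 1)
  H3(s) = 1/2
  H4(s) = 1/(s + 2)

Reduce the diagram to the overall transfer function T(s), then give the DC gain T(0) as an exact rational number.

1. collapse the loop (H1 forward, H2 return) = (4*s^3 - 10*s^2 + 4*s + 3)/(2*s^3 - 4*s^2 + 9*s - 10)
2. cascade H3, H4 = 1/(2*s + 4)
3. add [H1/(1+H1*H2)], (H3*H4) (parallel) = (8*s^4 - 2*s^3 - 36*s^2 + 31*s + 2)/(4*s^4 + 2*s^2 + 16*s - 40)
Step 3 gives the overall T(s). Then T(0) = 2/(-40) = -1/20.

Answer: -1/20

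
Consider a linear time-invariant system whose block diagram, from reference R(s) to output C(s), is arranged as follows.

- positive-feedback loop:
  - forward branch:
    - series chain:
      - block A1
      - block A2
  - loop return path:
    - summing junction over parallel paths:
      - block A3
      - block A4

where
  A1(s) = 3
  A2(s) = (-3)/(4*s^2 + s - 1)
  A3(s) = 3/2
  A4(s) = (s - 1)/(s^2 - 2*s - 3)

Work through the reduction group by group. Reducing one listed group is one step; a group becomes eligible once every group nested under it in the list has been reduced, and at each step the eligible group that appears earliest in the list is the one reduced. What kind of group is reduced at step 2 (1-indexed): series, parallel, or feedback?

(1) combine A1, A2 in series
(2) add A3, A4 (parallel)
(3) feedback reduction of (A1*A2), (A3+A4)
Step 2 collapses a parallel group.

Final answer: parallel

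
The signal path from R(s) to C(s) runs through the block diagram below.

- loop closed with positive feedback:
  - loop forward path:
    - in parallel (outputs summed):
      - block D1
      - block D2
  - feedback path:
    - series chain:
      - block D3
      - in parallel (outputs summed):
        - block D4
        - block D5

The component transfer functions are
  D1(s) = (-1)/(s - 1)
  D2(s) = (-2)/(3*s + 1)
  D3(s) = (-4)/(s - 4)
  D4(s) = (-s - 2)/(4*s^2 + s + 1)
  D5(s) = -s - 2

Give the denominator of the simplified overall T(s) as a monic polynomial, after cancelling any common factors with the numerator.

Answer: s^5 + 9*s^4/4 + 181*s^3/12 + 53*s^2/12 + 25*s/4 - 1

Working:
1. parallel reduction of D1, D2 = (1 - 5*s)/(3*s^2 - 2*s - 1)
2. combine D4, D5 in parallel = (-4*s^3 - 9*s^2 - 4*s - 4)/(4*s^2 + s + 1)
3. cascade D3, (D4+D5) = (16*s^3 + 36*s^2 + 16*s + 16)/(4*s^3 - 15*s^2 - 3*s - 4)
4. feedback reduction of (D1+D2), (D3*(D4+D5)) = (-20*s^4 + 79*s^3 + 17*s - 4)/(12*s^5 + 27*s^4 + 181*s^3 + 53*s^2 + 75*s - 12)
T(s) is the step-4 result (common factors already cancelled). Leading coefficient of the denominator: 12. Divide through by 12 for the monic polynomial.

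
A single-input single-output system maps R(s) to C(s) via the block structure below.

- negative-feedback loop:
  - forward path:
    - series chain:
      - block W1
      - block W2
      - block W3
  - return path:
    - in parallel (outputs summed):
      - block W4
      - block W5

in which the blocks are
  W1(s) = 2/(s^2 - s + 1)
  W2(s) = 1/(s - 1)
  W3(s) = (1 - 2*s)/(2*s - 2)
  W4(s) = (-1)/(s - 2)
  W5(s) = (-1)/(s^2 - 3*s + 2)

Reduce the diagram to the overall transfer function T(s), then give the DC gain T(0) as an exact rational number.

Step 1 - cascade W1, W2, W3: (1 - 2*s)/(s^4 - 3*s^3 + 4*s^2 - 3*s + 1)
Step 2 - parallel reduction of W4, W5: (-s)/(s^2 - 3*s + 2)
Step 3 - apply the feedback formula to (W1*W2*W3), (W4+W5): (-2*s^3 + 7*s^2 - 7*s + 2)/(s^6 - 6*s^5 + 15*s^4 - 21*s^3 + 20*s^2 - 10*s + 2)
The step-3 result is T(s). Setting s = 0: T(0) = 2/2 = 1.

Final answer: 1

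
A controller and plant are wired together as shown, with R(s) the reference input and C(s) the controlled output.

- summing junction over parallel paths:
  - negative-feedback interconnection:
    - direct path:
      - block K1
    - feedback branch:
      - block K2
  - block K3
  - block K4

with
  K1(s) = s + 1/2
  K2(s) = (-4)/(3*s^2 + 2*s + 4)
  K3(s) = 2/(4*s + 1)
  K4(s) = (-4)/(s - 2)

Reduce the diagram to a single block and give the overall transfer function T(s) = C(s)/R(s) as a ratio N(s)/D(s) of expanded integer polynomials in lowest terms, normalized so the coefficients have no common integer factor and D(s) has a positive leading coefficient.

The answer is (24*s^5 - 14*s^4 - 105*s^3 - 60*s^2 - 72*s - 40)/(24*s^4 - 58*s^3 + 32*s^2 - 20*s - 8).

Reasoning:
Step 1. apply the feedback formula to K1, K2 gives (6*s^3 + 7*s^2 + 10*s + 4)/(6*s^2 - 4*s + 4)
Step 2. reduce the parallel group [K1/(1+K1*K2)], K3, K4, giving the overall T(s)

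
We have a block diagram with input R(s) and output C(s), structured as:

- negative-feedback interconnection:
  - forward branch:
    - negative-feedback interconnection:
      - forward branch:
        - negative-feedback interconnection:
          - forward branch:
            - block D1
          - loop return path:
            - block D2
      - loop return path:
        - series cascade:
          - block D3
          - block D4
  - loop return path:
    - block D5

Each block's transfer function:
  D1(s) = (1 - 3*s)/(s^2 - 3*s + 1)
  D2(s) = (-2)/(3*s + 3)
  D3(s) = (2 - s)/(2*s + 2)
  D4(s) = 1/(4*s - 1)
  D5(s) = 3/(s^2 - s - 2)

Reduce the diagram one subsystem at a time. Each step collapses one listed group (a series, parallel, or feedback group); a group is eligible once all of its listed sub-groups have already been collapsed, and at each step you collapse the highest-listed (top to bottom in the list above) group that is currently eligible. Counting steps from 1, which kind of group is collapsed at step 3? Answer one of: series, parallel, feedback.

Answer: feedback

Working:
Step 1 - apply the feedback formula to D1, D2
Step 2 - cascade D3, D4
Step 3 - reduce the feedback loop with forward [D1/(1+D1*D2)] and return (D3*D4)
Step 4 - close the feedback loop around [[D1/(1+D1*D2)]/(1+[D1/(1+D1*D2)]*(D3*D4))], D5
Step 3: feedback.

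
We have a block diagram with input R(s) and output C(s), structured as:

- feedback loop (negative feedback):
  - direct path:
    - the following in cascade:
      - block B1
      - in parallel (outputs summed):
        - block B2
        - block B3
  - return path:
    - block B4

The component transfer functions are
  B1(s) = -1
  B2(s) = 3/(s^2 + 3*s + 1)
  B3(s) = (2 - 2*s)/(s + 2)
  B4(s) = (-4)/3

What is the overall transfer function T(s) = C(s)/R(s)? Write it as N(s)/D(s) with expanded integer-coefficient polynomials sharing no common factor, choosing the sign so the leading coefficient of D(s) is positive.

First reduce the diagram to T(s).

1. combine B2, B3 in parallel; result (-2*s^3 - 4*s^2 + 7*s + 8)/(s^3 + 5*s^2 + 7*s + 2)
2. cascade B1, (B2+B3); result (2*s^3 + 4*s^2 - 7*s - 8)/(s^3 + 5*s^2 + 7*s + 2)
3. apply the feedback formula to (B1*(B2+B3)), B4: this yields T(s), and no further normalization is needed

Answer: (-6*s^3 - 12*s^2 + 21*s + 24)/(5*s^3 + s^2 - 49*s - 38)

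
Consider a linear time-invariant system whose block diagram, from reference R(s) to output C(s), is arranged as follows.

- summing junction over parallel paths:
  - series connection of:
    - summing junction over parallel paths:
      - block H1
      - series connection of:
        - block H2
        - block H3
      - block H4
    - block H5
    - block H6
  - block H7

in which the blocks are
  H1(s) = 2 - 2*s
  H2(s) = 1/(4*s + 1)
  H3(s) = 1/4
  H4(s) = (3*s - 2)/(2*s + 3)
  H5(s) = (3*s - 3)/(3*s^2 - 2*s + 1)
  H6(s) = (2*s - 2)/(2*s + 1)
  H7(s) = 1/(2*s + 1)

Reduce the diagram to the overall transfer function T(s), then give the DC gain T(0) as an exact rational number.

1. cascade H2, H3, giving 1/(16*s + 4)
2. combine H1, (H2*H3), H4 in parallel, giving (-64*s^3 + 70*s + 19)/(32*s^2 + 56*s + 12)
3. reduce the series chain (H1+(H2*H3)+H4), H5, H6, giving (-192*s^5 + 384*s^4 + 18*s^3 - 363*s^2 + 96*s + 57)/(96*s^5 + 152*s^4 + 8*s^3 + 10*s^2 + 28*s + 6)
4. reduce the parallel group ((H1+(H2*H3)+H4)*H5*H6), H7, giving (-192*s^5 + 432*s^4 + 70*s^3 - 385*s^2 + 112*s + 63)/(96*s^5 + 152*s^4 + 8*s^3 + 10*s^2 + 28*s + 6)
That last expression is T(s); at s = 0 only the constant terms survive, so T(0) = 63/6 = 21/2.

Therefore the answer is 21/2.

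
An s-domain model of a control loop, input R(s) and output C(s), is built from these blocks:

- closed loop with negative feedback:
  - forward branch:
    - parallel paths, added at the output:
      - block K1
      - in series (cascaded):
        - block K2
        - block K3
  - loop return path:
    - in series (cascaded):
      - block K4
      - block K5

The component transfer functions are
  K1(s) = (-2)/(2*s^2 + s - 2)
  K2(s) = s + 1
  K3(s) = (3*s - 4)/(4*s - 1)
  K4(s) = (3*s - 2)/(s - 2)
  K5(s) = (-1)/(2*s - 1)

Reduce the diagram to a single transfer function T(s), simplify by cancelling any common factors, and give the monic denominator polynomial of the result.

The answer is s^5 + 27*s^4/2 - 35*s^3/2 - 53*s^2/2 + 39*s - 12.

Reasoning:
1. cascade K2, K3; result (3*s^2 - s - 4)/(4*s - 1)
2. combine K1, (K2*K3) in parallel; result (6*s^4 + s^3 - 15*s^2 - 10*s + 10)/(8*s^3 + 2*s^2 - 9*s + 2)
3. combine K4, K5 in series; result (2 - 3*s)/(2*s^2 - 5*s + 2)
4. apply the feedback formula to (K1+(K2*K3)), (K4*K5); result (-12*s^6 + 28*s^5 + 23*s^4 - 57*s^3 - 40*s^2 + 70*s - 20)/(2*s^5 + 27*s^4 - 35*s^3 - 53*s^2 + 78*s - 24)
The result of step 4 is T(s) in lowest terms. Its denominator has leading coefficient 2; dividing the denominator through by 2 makes it monic.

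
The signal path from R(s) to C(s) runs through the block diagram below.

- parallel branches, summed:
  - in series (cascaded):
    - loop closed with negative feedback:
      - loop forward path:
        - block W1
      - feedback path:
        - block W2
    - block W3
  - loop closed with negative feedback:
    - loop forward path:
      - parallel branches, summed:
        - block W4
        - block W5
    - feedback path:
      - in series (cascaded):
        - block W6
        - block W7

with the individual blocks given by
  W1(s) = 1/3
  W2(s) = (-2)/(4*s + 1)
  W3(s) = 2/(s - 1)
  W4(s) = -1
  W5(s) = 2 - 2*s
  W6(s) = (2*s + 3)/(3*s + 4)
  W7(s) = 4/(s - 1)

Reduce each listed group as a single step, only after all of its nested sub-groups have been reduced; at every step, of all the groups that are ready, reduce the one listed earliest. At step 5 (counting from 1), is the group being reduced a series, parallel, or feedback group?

[1] feedback reduction of W1, W2
[2] reduce the series chain [W1/(1+W1*W2)], W3
[3] add W4, W5 (parallel)
[4] reduce the series chain W6, W7
[5] collapse the loop ((W4+W5) forward, (W6*W7) return)
[6] add ([W1/(1+W1*W2)]*W3), [(W4+W5)/(1+(W4+W5)*(W6*W7))] (parallel)
So the answer for step 5 is feedback.

Hence the answer: feedback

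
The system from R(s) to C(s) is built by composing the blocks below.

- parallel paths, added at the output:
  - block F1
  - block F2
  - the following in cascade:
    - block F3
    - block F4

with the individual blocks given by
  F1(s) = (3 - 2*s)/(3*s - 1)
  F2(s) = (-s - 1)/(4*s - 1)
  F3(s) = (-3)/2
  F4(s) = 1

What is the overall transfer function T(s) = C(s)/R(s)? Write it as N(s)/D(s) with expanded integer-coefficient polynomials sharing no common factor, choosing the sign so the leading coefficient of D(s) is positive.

First reduce the diagram to T(s).

1. combine F3, F4 in series -> (-3)/2
2. add F1, F2, (F3*F4) (parallel) - this is the overall T(s), already in the required normalized form

Answer: (-58*s^2 + 45*s - 7)/(24*s^2 - 14*s + 2)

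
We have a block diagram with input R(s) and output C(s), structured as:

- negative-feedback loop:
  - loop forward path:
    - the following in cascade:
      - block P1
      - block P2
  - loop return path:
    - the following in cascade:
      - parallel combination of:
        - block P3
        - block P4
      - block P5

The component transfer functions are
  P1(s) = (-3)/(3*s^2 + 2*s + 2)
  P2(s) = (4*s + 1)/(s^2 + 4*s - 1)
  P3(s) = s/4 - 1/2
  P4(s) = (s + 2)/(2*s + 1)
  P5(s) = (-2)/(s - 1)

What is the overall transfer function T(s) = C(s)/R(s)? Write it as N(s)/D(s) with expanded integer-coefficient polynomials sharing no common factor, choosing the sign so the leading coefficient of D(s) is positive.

Step 1: cascade P1, P2 = (-12*s - 3)/(3*s^4 + 14*s^3 + 7*s^2 + 6*s - 2)
Step 2: sum the parallel branches P3, P4 = (2*s^2 + s + 6)/(8*s + 4)
Step 3: series reduction of (P3+P4), P5 = (-2*s^2 - s - 6)/(4*s^2 - 2*s - 2)
Step 4: close the feedback loop around (P1*P2), ((P3+P4)*P5), which is the overall transfer function T(s) = C(s)/R(s) in lowest terms

Answer: (-48*s^3 + 12*s^2 + 30*s + 6)/(12*s^6 + 50*s^5 - 6*s^4 + 6*s^3 - 16*s^2 + 67*s + 22)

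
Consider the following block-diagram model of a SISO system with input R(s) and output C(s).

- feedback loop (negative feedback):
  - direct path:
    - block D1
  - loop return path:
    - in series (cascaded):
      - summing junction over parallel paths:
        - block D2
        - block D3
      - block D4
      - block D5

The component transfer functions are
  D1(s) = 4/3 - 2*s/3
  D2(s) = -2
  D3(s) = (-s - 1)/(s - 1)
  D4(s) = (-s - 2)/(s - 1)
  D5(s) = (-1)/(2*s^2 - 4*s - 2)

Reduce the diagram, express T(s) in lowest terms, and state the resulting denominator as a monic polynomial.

First reduce the diagram to T(s).

Step 1. reduce the parallel group D2, D3 = (1 - 3*s)/(s - 1)
Step 2. combine (D2+D3), D4, D5 in series = (-3*s^2 - 5*s + 2)/(2*s^4 - 8*s^3 + 8*s^2 - 2)
Step 3. reduce the feedback loop with forward D1 and return ((D2+D3)*D4*D5) = (-2*s^5 + 12*s^4 - 24*s^3 + 16*s^2 + 2*s - 4)/(3*s^4 - 9*s^3 + 11*s^2 - 12*s + 1)
Step 3 gives the fully reduced T(s), with no common factor left to cancel. The denominator's leading coefficient is 3, so divide each of its coefficients by 3 to get the monic form.

Answer: s^4 - 3*s^3 + 11*s^2/3 - 4*s + 1/3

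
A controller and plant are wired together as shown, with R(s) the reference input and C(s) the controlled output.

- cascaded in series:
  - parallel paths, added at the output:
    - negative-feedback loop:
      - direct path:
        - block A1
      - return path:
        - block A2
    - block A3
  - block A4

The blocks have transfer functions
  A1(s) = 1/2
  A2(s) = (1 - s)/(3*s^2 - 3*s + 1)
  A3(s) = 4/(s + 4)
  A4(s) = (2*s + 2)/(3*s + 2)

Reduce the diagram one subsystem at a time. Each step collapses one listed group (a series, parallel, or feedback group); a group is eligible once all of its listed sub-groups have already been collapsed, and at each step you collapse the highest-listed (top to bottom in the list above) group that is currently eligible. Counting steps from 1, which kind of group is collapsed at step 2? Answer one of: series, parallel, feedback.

1. reduce the feedback loop with forward A1 and return A2
2. reduce the parallel group [A1/(1+A1*A2)], A3
3. cascade ([A1/(1+A1*A2)]+A3), A4
So the answer for step 2 is parallel.

Therefore the answer is parallel.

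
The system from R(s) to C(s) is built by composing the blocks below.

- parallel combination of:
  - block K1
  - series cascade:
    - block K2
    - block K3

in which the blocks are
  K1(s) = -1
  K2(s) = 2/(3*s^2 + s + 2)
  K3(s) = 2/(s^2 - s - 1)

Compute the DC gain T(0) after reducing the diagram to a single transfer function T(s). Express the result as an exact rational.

Answer: -3

Working:
(1) reduce the series chain K2, K3, giving 4/(3*s^4 - 2*s^3 - 2*s^2 - 3*s - 2)
(2) add K1, (K2*K3) (parallel), giving (-3*s^4 + 2*s^3 + 2*s^2 + 3*s + 6)/(3*s^4 - 2*s^3 - 2*s^2 - 3*s - 2)
That last expression is T(s); at s = 0 only the constant terms survive, so T(0) = 6/(-2) = -3.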